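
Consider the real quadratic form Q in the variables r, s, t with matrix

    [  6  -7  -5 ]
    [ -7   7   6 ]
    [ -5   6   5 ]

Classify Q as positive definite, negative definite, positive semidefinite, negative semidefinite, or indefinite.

An LDLᵀ factorisation of A has diagonal entries 6, -7/6, 6/7.
That gives 2 positive, 1 negative pivots.
Hence Q is indefinite.

indefinite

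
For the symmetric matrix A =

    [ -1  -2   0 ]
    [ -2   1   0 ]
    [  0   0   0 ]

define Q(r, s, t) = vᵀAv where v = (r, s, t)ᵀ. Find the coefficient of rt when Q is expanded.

0

The coefficient of rt is A[1,3] + A[3,1] = 2·0 = 0.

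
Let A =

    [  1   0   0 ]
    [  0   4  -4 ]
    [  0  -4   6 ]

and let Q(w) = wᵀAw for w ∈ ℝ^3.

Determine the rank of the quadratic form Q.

Congruent diagonalization of A (simultaneous row and column reduction) yields pivots 1, 4, 2.
That gives 3 positive pivots.
The rank is the number of nonzero pivots: 3.

3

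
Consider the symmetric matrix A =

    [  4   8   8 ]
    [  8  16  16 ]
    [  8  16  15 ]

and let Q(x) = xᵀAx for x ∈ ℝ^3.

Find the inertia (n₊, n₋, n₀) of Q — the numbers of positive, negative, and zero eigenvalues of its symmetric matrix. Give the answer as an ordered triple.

(1, 1, 1)

Applying the same elementary operations to the rows and columns of A produces a congruent diagonal matrix with entries 4, 0, -1.
Counting signs: 1 positive, 1 negative, 1 zero.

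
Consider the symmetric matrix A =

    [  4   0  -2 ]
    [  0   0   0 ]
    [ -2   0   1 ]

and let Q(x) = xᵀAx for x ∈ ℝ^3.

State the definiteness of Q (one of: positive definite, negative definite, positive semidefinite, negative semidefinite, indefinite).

Row-reducing A symmetrically gives the diagonal entries 4, 0, 0.
That gives 1 positive, 2 zero pivots.
Hence Q is positive semidefinite.

positive semidefinite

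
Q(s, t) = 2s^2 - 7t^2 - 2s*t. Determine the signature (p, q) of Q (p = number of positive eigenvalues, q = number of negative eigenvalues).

The symmetric matrix is A = [[2, -1], [-1, -7]].
Row-reducing A symmetrically gives the diagonal entries 2, -15/2.
So there are 1 positive, 1 negative pivots.

(1, 1)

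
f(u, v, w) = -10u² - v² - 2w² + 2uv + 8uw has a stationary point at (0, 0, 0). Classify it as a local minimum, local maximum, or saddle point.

The Hessian at the origin is H = [[-20, 2, 8], [2, -2, 0], [8, 0, -4]].
An LDLᵀ factorisation of H has diagonal entries -20, -9/5, -4/9.
That gives 3 negative pivots.
H is negative definite, so the origin is a strict local maximum.

local maximum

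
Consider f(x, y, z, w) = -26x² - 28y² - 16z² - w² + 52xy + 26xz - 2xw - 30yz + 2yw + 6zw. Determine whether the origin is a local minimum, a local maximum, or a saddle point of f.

local maximum

The Hessian at the origin is H = [[-52, 52, 26, -2], [52, -56, -30, 2], [26, -30, -32, 6], [-2, 2, 6, -2]].
An LDLᵀ factorisation of H has diagonal entries -52, -4, -15, -10/39.
That gives 4 negative pivots.
H is negative definite, so the origin is a strict local maximum.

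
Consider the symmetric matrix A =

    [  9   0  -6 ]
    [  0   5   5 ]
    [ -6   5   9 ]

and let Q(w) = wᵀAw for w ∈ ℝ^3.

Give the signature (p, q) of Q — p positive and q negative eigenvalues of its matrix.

(2, 0)

Row-reducing A symmetrically gives the diagonal entries 9, 5, 0.
Counting signs: 2 positive, 1 zero.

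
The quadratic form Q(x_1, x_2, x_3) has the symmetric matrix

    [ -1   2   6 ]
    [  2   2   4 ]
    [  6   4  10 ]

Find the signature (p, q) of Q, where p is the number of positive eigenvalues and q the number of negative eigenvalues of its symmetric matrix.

(2, 1)

An LDLᵀ factorisation of A has diagonal entries -1, 6, 10/3.
So there are 2 positive, 1 negative pivots.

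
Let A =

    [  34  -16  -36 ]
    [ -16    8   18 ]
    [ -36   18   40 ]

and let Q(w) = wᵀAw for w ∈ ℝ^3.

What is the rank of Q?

3

Symmetric row and column elimination reduces A to a congruent diagonal form with pivots 34, 8/17, -1/2.
That gives 2 positive, 1 negative pivots.
The rank is the number of nonzero pivots: 3.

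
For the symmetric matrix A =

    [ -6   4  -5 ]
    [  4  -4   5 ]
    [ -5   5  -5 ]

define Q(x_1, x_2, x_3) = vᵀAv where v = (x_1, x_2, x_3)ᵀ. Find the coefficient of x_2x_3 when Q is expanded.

The coefficient of x_2x_3 is A[2,3] + A[3,2] = 2·5 = 10.

10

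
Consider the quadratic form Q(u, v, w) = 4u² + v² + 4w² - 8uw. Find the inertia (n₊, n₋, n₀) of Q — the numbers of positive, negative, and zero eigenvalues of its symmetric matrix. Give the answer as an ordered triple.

(2, 0, 1)

The symmetric matrix is A = [[4, 0, -4], [0, 1, 0], [-4, 0, 4]].
Applying the same elementary operations to the rows and columns of A produces a congruent diagonal matrix with entries 4, 1, 0.
Counting signs: 2 positive, 1 zero.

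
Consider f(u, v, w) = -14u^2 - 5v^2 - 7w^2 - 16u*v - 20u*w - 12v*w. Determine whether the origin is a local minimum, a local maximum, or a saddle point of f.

saddle point

The Hessian at the origin is H = [[-28, -16, -20], [-16, -10, -12], [-20, -12, -14]].
An LDLᵀ factorisation of H has diagonal entries -28, -6/7, 2/3.
Counting signs: 1 positive, 2 negative.
H is indefinite, so the origin is a saddle point.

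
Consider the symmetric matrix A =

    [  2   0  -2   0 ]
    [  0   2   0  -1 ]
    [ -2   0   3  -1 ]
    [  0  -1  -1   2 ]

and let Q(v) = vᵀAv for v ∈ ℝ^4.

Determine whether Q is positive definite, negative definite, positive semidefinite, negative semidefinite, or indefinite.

positive definite

Row-reducing A symmetrically gives the diagonal entries 2, 2, 1, 1/2.
Counting signs: 4 positive.
Hence Q is positive definite.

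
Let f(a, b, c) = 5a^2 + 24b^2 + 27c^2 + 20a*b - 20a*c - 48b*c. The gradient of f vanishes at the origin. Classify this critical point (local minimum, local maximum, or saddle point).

local minimum

The Hessian at the origin is H = [[10, 20, -20], [20, 48, -48], [-20, -48, 54]].
Congruent diagonalization of H (simultaneous row and column reduction) yields pivots 10, 8, 6.
Counting signs: 3 positive.
H is positive definite, so the origin is a strict local minimum.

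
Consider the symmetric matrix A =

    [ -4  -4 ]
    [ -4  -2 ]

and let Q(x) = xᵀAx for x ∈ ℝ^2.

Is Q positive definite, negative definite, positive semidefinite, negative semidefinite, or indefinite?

Symmetric row and column elimination reduces A to a congruent diagonal form with pivots -4, 2.
So there are 1 positive, 1 negative pivots.
Hence Q is indefinite.

indefinite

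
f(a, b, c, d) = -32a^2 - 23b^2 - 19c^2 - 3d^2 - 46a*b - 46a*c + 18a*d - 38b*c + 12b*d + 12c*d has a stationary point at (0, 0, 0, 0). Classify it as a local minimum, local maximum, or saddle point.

local maximum

The Hessian at the origin is H = [[-64, -46, -46, 18], [-46, -46, -38, 12], [-46, -38, -38, 12], [18, 12, 12, -6]].
Symmetric row and column elimination reduces H to a congruent diagonal form with pivots -64, -207/16, -632/207, -60/79.
Counting signs: 4 negative.
H is negative definite, so the origin is a strict local maximum.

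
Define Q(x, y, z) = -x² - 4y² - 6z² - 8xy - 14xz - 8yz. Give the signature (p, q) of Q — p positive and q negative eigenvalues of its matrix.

(1, 2)

The associated matrix is A = [[-1, -4, -7], [-4, -4, -4], [-7, -4, -6]].
Congruent diagonalization of A (simultaneous row and column reduction) yields pivots -1, 12, -5.
That gives 1 positive, 2 negative pivots.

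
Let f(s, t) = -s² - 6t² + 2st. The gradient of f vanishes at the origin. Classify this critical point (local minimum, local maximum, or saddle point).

The Hessian at the origin is H = [[-2, 2], [2, -12]].
det H = -2·-12 − (2)² = 20 > 0 and H[1,1] = -2 < 0, so H is negative definite.
Therefore the origin is a local maximum.

local maximum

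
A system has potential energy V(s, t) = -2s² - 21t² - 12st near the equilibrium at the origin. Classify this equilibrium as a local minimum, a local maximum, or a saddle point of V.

local maximum

The Hessian at the origin is H = [[-4, -12], [-12, -42]].
det H = -4·-42 − (-12)² = 24 > 0 and H[1,1] = -4 < 0, so H is negative definite.
Therefore the origin is a local maximum.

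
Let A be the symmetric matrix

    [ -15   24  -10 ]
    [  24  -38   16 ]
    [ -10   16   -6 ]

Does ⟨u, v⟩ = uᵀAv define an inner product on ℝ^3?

no

Symmetric row and column elimination reduces A to a congruent diagonal form with pivots -15, 2/5, 2/3.
Counting signs: 2 positive, 1 negative.
Hence Q is indefinite.
⟨·,·⟩ is an inner product exactly when A is positive definite.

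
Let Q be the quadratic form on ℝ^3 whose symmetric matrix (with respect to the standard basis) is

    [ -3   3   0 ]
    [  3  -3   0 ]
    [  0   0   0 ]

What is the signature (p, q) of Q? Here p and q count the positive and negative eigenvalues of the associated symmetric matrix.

(0, 1)

Symmetric row and column elimination reduces A to a congruent diagonal form with pivots -3, 0, 0.
That gives 1 negative, 2 zero pivots.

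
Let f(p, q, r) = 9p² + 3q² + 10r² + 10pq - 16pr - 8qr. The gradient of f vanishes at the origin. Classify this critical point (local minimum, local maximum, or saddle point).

local minimum

The Hessian at the origin is H = [[18, 10, -16], [10, 6, -8], [-16, -8, 20]].
An LDLᵀ factorisation of H has diagonal entries 18, 4/9, 4.
So there are 3 positive pivots.
H is positive definite, so the origin is a strict local minimum.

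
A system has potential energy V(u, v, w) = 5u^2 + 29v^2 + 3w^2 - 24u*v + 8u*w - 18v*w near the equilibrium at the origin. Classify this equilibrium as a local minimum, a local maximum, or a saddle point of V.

The Hessian at the origin is H = [[10, -24, 8], [-24, 58, -18], [8, -18, 6]].
Congruent diagonalization of H (simultaneous row and column reduction) yields pivots 10, 2/5, -4.
Counting signs: 2 positive, 1 negative.
H is indefinite, so the origin is a saddle point.

saddle point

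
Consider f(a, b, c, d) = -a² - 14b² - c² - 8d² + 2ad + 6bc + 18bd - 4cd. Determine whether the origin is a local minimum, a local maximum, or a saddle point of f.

The Hessian at the origin is H = [[-2, 0, 0, 2], [0, -28, 6, 18], [0, 6, -2, -4], [2, 18, -4, -16]].
Row-reducing H symmetrically gives the diagonal entries -2, -28, -5/7, -12/5.
Counting signs: 4 negative.
H is negative definite, so the origin is a strict local maximum.

local maximum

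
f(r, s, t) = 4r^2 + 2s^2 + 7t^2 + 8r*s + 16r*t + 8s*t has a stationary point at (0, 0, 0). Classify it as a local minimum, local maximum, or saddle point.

The Hessian at the origin is H = [[8, 8, 16], [8, 4, 8], [16, 8, 14]].
An LDLᵀ factorisation of H has diagonal entries 8, -4, -2.
Counting signs: 1 positive, 2 negative.
H is indefinite, so the origin is a saddle point.

saddle point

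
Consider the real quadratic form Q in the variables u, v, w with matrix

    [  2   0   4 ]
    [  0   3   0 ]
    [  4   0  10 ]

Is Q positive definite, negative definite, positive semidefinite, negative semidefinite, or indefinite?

Leading principal minors: Δ_1 = 2, Δ_2 = 6, Δ_3 = 12.
All leading principal minors are positive, so by Sylvester's criterion Q is positive definite.

positive definite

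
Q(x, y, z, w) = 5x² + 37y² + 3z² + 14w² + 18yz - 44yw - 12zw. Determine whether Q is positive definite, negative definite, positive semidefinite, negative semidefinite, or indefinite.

positive definite

The symmetric matrix of Q is A = [[5, 0, 0, 0], [0, 37, 9, -22], [0, 9, 3, -6], [0, -22, -6, 14]].
Leading principal minors: Δ_1 = 5, Δ_2 = 185, Δ_3 = 150, Δ_4 = 60.
All leading principal minors are positive, so by Sylvester's criterion Q is positive definite.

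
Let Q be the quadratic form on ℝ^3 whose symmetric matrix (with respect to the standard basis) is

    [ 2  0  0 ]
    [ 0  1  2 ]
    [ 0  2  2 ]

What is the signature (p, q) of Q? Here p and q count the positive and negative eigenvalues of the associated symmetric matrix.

An LDLᵀ factorisation of A has diagonal entries 2, 1, -2.
So there are 2 positive, 1 negative pivots.

(2, 1)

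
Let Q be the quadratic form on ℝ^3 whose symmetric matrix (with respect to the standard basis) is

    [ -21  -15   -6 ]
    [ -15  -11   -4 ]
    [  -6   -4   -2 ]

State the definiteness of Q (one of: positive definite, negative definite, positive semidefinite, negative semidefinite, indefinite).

Row-reducing A symmetrically gives the diagonal entries -21, -2/7, 0.
Counting signs: 2 negative, 1 zero.
Hence Q is negative semidefinite.

negative semidefinite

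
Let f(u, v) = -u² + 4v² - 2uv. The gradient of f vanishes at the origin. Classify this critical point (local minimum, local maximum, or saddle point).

saddle point

The Hessian at the origin is H = [[-2, -2], [-2, 8]].
det H = -2·8 − (-2)² = -20 < 0, so H is indefinite.
Therefore the origin is a saddle point.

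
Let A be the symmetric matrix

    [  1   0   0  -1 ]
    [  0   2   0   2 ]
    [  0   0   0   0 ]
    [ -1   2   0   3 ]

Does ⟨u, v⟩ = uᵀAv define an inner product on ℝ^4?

no

Row-reducing A symmetrically gives the diagonal entries 1, 2, 0, 0.
So there are 2 positive, 2 zero pivots.
Hence Q is positive semidefinite.
⟨·,·⟩ is an inner product exactly when A is positive definite.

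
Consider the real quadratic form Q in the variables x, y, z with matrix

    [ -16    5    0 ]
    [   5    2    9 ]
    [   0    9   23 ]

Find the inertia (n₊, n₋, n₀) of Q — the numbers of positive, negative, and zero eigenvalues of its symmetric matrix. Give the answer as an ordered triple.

Symmetric row and column elimination reduces A to a congruent diagonal form with pivots -16, 57/16, 5/19.
That gives 2 positive, 1 negative pivots.

(2, 1, 0)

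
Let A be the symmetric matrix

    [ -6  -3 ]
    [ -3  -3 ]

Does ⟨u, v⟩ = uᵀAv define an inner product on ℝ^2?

no

For the 2×2 matrix [[-6, -3], [-3, -3]]: det = -6·-3 − (-3)² = 9, trace = -9.
det > 0 so both eigenvalues share the sign of the trace; trace = -9 < 0 ⇒ both negative.
⟨·,·⟩ is an inner product exactly when A is positive definite.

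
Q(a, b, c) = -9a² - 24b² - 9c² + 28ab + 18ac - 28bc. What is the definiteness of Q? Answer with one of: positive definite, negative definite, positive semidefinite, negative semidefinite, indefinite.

The associated matrix is A = [[-9, 14, 9], [14, -24, -14], [9, -14, -9]].
Congruent diagonalization of A (simultaneous row and column reduction) yields pivots -9, -20/9, 0.
That gives 2 negative, 1 zero pivots.
Hence Q is negative semidefinite.

negative semidefinite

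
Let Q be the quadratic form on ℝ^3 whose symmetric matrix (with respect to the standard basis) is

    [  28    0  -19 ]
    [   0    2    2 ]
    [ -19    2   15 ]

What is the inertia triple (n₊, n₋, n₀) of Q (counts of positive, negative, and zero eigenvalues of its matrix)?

(3, 0, 0)

Row-reducing A symmetrically gives the diagonal entries 28, 2, 3/28.
Counting signs: 3 positive.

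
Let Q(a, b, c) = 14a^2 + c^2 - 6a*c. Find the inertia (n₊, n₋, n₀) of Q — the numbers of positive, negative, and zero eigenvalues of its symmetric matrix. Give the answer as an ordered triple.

(2, 0, 1)

The associated matrix is A = [[14, 0, -3], [0, 0, 0], [-3, 0, 1]].
Applying the same elementary operations to the rows and columns of A produces a congruent diagonal matrix with entries 14, 0, 5/14.
That gives 2 positive, 1 zero pivots.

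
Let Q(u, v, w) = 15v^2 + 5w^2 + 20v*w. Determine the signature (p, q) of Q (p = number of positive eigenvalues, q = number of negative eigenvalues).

(1, 1)

The associated matrix is A = [[0, 0, 0], [0, 15, 10], [0, 10, 5]].
Symmetric row and column elimination reduces A to a congruent diagonal form with pivots 0, 15, -5/3.
That gives 1 positive, 1 negative, 1 zero pivots.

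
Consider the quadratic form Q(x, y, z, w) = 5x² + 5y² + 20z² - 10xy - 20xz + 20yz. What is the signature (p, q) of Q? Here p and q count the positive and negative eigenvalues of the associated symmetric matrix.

(1, 0)

The associated matrix is A = [[5, -5, -10, 0], [-5, 5, 10, 0], [-10, 10, 20, 0], [0, 0, 0, 0]].
Applying the same elementary operations to the rows and columns of A produces a congruent diagonal matrix with entries 5, 0, 0, 0.
So there are 1 positive, 3 zero pivots.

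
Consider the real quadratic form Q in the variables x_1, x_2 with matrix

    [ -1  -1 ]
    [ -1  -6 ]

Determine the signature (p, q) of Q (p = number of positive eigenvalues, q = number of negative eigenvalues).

(0, 2)

Applying the same elementary operations to the rows and columns of A produces a congruent diagonal matrix with entries -1, -5.
So there are 2 negative pivots.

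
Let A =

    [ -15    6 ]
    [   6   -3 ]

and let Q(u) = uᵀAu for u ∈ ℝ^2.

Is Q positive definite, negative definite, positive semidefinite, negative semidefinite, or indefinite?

An LDLᵀ factorisation of A has diagonal entries -15, -3/5.
That gives 2 negative pivots.
Hence Q is negative definite.

negative definite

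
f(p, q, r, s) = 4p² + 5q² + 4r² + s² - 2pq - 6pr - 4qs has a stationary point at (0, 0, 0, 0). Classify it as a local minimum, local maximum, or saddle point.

The Hessian at the origin is H = [[8, -2, -6, 0], [-2, 10, 0, -4], [-6, 0, 8, 0], [0, -4, 0, 2]].
Row-reducing H symmetrically gives the diagonal entries 8, 19/2, 62/19, 6/31.
That gives 4 positive pivots.
H is positive definite, so the origin is a strict local minimum.

local minimum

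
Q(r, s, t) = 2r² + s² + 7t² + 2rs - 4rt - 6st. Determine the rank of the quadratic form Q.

3

Write A = [[2, 1, -2], [1, 1, -3], [-2, -3, 7]].
Row-reducing A symmetrically gives the diagonal entries 2, 1/2, -3.
So there are 2 positive, 1 negative pivots.
The rank is the number of nonzero pivots: 3.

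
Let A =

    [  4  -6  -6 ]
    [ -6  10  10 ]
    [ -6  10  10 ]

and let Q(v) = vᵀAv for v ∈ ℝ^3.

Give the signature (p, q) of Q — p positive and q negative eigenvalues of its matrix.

Congruent diagonalization of A (simultaneous row and column reduction) yields pivots 4, 1, 0.
That gives 2 positive, 1 zero pivots.

(2, 0)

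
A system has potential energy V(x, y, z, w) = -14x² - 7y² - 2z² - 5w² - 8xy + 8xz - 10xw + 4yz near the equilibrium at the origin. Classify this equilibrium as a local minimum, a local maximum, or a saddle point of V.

The Hessian at the origin is H = [[-28, -8, 8, -10], [-8, -14, 4, 0], [8, 4, -4, 0], [-10, 0, 0, -10]].
Applying the same elementary operations to the rows and columns of H produces a congruent diagonal matrix with entries -28, -82/7, -60/41, -5/3.
That gives 4 negative pivots.
H is negative definite, so the origin is a strict local maximum.

local maximum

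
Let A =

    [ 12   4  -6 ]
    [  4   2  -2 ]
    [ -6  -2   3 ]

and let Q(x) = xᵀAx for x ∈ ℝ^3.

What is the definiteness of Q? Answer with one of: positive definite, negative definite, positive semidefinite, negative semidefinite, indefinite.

positive semidefinite

Row-reducing A symmetrically gives the diagonal entries 12, 2/3, 0.
Counting signs: 2 positive, 1 zero.
Hence Q is positive semidefinite.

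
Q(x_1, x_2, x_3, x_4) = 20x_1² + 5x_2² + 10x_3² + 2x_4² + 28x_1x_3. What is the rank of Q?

The associated matrix is A = [[20, 0, 14, 0], [0, 5, 0, 0], [14, 0, 10, 0], [0, 0, 0, 2]].
Congruent diagonalization of A (simultaneous row and column reduction) yields pivots 20, 5, 1/5, 2.
So there are 4 positive pivots.
The rank is the number of nonzero pivots: 4.

4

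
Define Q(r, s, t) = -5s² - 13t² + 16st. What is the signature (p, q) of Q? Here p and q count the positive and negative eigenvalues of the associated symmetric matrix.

(0, 2)

Write A = [[0, 0, 0], [0, -5, 8], [0, 8, -13]].
Symmetric row and column elimination reduces A to a congruent diagonal form with pivots 0, -5, -1/5.
Counting signs: 2 negative, 1 zero.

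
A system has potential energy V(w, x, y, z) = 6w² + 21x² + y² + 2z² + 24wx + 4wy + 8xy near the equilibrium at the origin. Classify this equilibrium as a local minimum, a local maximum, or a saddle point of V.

saddle point

The Hessian at the origin is H = [[12, 24, 4, 0], [24, 42, 8, 0], [4, 8, 2, 0], [0, 0, 0, 4]].
An LDLᵀ factorisation of H has diagonal entries 12, -6, 2/3, 4.
Counting signs: 3 positive, 1 negative.
H is indefinite, so the origin is a saddle point.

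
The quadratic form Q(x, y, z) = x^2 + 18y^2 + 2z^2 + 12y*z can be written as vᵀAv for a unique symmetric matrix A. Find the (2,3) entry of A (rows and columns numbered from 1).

The coefficient of y·z in Q is 12. For a symmetric A this equals A[2,3] + A[3,2] = 2·A[2,3].
So A[2,3] = 12/2 = 6.

6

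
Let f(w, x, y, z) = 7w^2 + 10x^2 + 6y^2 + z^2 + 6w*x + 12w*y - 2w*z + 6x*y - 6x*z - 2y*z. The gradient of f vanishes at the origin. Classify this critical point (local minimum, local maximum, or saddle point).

local minimum

The Hessian at the origin is H = [[14, 6, 12, -2], [6, 20, 6, -6], [12, 6, 12, -2], [-2, -6, -2, 2]].
Row-reducing H symmetrically gives the diagonal entries 14, 122/7, 102/61, 10/51.
So there are 4 positive pivots.
H is positive definite, so the origin is a strict local minimum.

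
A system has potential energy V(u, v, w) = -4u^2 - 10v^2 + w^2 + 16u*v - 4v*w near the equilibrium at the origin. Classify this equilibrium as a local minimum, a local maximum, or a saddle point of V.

The Hessian at the origin is H = [[-8, 16, 0], [16, -20, -4], [0, -4, 2]].
Congruent diagonalization of H (simultaneous row and column reduction) yields pivots -8, 12, 2/3.
So there are 2 positive, 1 negative pivots.
H is indefinite, so the origin is a saddle point.

saddle point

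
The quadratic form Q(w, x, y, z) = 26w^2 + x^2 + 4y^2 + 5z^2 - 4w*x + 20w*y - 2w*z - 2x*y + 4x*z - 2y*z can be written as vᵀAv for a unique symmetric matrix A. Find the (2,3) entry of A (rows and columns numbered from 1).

-1

The coefficient of x·y in Q is -2. For a symmetric A this equals A[2,3] + A[3,2] = 2·A[2,3].
So A[2,3] = -2/2 = -1.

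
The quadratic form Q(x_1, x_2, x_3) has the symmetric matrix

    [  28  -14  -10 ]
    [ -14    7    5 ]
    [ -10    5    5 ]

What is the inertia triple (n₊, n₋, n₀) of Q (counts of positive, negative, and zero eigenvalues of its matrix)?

Congruent diagonalization of A (simultaneous row and column reduction) yields pivots 28, 0, 10/7.
Counting signs: 2 positive, 1 zero.

(2, 0, 1)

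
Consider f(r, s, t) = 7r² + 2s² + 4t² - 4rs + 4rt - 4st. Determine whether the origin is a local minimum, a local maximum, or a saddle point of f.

local minimum

The Hessian at the origin is H = [[14, -4, 4], [-4, 4, -4], [4, -4, 8]].
Applying the same elementary operations to the rows and columns of H produces a congruent diagonal matrix with entries 14, 20/7, 4.
Counting signs: 3 positive.
H is positive definite, so the origin is a strict local minimum.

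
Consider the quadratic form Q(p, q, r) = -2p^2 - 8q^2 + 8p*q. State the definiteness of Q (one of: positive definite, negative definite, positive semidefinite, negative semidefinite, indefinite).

The symmetric matrix is A = [[-2, 4, 0], [4, -8, 0], [0, 0, 0]].
Symmetric row and column elimination reduces A to a congruent diagonal form with pivots -2, 0, 0.
Counting signs: 1 negative, 2 zero.
Hence Q is negative semidefinite.

negative semidefinite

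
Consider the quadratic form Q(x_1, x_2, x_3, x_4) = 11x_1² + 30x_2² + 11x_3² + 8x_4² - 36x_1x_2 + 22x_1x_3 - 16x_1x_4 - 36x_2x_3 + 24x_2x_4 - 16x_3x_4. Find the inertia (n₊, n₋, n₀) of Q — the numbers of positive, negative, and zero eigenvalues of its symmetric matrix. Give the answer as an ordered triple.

The associated matrix is A = [[11, -18, 11, -8], [-18, 30, -18, 12], [11, -18, 11, -8], [-8, 12, -8, 8]].
Congruent diagonalization of A (simultaneous row and column reduction) yields pivots 11, 6/11, 0, 0.
That gives 2 positive, 2 zero pivots.

(2, 0, 2)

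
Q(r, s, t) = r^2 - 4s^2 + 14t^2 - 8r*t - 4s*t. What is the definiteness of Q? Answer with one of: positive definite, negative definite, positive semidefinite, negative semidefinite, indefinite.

The associated matrix is A = [[1, 0, -4], [0, -4, -2], [-4, -2, 14]].
Congruent diagonalization of A (simultaneous row and column reduction) yields pivots 1, -4, -1.
That gives 1 positive, 2 negative pivots.
Hence Q is indefinite.

indefinite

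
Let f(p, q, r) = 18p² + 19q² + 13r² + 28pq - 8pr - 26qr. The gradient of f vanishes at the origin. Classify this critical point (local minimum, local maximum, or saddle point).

local minimum

The Hessian at the origin is H = [[36, 28, -8], [28, 38, -26], [-8, -26, 26]].
Symmetric row and column elimination reduces H to a congruent diagonal form with pivots 36, 146/9, 8/73.
So there are 3 positive pivots.
H is positive definite, so the origin is a strict local minimum.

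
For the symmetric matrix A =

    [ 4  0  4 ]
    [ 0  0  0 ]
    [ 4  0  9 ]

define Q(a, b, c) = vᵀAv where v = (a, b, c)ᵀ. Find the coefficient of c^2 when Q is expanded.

The coefficient of c^2 is the diagonal entry A[3,3] = 9.

9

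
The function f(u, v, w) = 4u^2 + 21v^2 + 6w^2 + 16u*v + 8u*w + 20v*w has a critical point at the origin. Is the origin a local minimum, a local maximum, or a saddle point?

The Hessian at the origin is H = [[8, 16, 8], [16, 42, 20], [8, 20, 12]].
Symmetric row and column elimination reduces H to a congruent diagonal form with pivots 8, 10, 12/5.
Counting signs: 3 positive.
H is positive definite, so the origin is a strict local minimum.

local minimum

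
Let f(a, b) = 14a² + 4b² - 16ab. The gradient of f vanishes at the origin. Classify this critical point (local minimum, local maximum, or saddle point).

The Hessian at the origin is H = [[28, -16], [-16, 8]].
det H = 28·8 − (-16)² = -32 < 0, so H is indefinite.
Therefore the origin is a saddle point.

saddle point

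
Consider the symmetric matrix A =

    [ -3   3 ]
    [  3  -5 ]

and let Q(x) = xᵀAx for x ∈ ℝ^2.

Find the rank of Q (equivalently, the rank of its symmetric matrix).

2

Congruent diagonalization of A (simultaneous row and column reduction) yields pivots -3, -2.
That gives 2 negative pivots.
The rank is the number of nonzero pivots: 2.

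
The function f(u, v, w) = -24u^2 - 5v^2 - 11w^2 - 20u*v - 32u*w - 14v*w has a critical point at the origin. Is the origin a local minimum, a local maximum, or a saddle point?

The Hessian at the origin is H = [[-48, -20, -32], [-20, -10, -14], [-32, -14, -22]].
Congruent diagonalization of H (simultaneous row and column reduction) yields pivots -48, -5/3, -2/5.
So there are 3 negative pivots.
H is negative definite, so the origin is a strict local maximum.

local maximum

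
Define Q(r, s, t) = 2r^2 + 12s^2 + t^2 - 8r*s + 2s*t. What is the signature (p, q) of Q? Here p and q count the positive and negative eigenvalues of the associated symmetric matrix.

(3, 0)

The symmetric matrix is A = [[2, -4, 0], [-4, 12, 1], [0, 1, 1]].
Congruent diagonalization of A (simultaneous row and column reduction) yields pivots 2, 4, 3/4.
That gives 3 positive pivots.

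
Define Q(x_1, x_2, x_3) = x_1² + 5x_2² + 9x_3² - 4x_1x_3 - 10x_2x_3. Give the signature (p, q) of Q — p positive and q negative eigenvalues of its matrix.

(2, 0)

The associated matrix is A = [[1, 0, -2], [0, 5, -5], [-2, -5, 9]].
Symmetric row and column elimination reduces A to a congruent diagonal form with pivots 1, 5, 0.
So there are 2 positive, 1 zero pivots.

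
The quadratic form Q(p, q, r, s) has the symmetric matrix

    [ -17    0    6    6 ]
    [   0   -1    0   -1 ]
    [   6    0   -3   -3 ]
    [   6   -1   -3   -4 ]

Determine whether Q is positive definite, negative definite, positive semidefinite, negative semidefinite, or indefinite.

Row-reducing A symmetrically gives the diagonal entries -17, -1, -15/17, 0.
So there are 3 negative, 1 zero pivots.
Hence Q is negative semidefinite.

negative semidefinite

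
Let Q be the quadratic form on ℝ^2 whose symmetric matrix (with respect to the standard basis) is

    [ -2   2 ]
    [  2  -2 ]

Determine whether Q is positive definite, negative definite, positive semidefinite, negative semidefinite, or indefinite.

Symmetric row and column elimination reduces A to a congruent diagonal form with pivots -2, 0.
That gives 1 negative, 1 zero pivots.
Hence Q is negative semidefinite.

negative semidefinite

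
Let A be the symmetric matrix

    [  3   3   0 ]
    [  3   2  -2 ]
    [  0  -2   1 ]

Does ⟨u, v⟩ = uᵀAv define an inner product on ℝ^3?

An LDLᵀ factorisation of A has diagonal entries 3, -1, 5.
That gives 2 positive, 1 negative pivots.
Hence Q is indefinite.
⟨·,·⟩ is an inner product exactly when A is positive definite.

no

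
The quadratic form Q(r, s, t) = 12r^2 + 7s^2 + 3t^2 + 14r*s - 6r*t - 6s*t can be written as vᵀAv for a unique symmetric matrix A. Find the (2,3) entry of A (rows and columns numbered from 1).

-3

The coefficient of s·t in Q is -6. For a symmetric A this equals A[2,3] + A[3,2] = 2·A[2,3].
So A[2,3] = -6/2 = -3.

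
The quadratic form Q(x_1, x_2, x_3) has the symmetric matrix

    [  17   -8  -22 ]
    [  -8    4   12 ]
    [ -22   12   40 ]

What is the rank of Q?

Row-reducing A symmetrically gives the diagonal entries 17, 4/17, 0.
Counting signs: 2 positive, 1 zero.
The rank is the number of nonzero pivots: 2.

2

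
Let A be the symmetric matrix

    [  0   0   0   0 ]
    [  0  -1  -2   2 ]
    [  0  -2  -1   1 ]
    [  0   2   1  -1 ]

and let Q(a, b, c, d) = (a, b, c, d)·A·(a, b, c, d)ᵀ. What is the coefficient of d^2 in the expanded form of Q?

-1

The coefficient of d^2 is the diagonal entry A[4,4] = -1.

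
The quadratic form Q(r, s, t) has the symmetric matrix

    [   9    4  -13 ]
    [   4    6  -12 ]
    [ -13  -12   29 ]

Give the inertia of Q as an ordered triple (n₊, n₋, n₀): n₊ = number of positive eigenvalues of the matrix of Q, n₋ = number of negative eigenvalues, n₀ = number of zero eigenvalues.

Applying the same elementary operations to the rows and columns of A produces a congruent diagonal matrix with entries 9, 38/9, 20/19.
So there are 3 positive pivots.

(3, 0, 0)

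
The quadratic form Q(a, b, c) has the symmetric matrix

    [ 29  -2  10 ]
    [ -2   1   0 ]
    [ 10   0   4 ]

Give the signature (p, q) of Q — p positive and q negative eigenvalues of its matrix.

Congruent diagonalization of A (simultaneous row and column reduction) yields pivots 29, 25/29, 0.
So there are 2 positive, 1 zero pivots.

(2, 0)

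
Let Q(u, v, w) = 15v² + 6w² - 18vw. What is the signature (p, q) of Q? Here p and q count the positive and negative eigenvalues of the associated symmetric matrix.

The associated matrix is A = [[0, 0, 0], [0, 15, -9], [0, -9, 6]].
Symmetric row and column elimination reduces A to a congruent diagonal form with pivots 0, 15, 3/5.
Counting signs: 2 positive, 1 zero.

(2, 0)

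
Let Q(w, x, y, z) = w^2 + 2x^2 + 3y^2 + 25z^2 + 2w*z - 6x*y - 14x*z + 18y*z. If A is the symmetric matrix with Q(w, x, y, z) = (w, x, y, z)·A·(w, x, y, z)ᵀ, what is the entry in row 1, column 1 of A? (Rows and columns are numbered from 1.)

1

The coefficient of w^2 in Q is 1, and that is exactly A[1,1].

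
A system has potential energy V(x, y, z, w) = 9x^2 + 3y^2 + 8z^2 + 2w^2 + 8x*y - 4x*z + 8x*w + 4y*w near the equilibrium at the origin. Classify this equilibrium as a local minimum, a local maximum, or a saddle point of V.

local minimum

The Hessian at the origin is H = [[18, 8, -4, 8], [8, 6, 0, 4], [-4, 0, 16, 0], [8, 4, 0, 4]].
An LDLᵀ factorisation of H has diagonal entries 18, 22/9, 152/11, 4/19.
So there are 4 positive pivots.
H is positive definite, so the origin is a strict local minimum.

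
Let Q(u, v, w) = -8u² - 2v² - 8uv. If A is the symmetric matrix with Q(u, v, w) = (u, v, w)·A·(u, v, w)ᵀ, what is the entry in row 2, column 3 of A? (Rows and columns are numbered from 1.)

0

The coefficient of v·w in Q is 0. For a symmetric A this equals A[2,3] + A[3,2] = 2·A[2,3].
So A[2,3] = 0/2 = 0.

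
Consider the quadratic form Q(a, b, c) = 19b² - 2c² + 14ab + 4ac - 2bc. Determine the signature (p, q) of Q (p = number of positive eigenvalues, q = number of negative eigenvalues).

(2, 1)

The symmetric matrix is A = [[0, 7, 2], [7, 19, -1], [2, -1, -2]].
By Sylvester's law of inertia any congruent diagonalization of A has 2 positive, 1 negative and 0 zero entries.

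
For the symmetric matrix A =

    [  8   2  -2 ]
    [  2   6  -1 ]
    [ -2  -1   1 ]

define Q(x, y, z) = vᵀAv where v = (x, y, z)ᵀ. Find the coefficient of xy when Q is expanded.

4

The coefficient of xy is A[1,2] + A[2,1] = 2·2 = 4.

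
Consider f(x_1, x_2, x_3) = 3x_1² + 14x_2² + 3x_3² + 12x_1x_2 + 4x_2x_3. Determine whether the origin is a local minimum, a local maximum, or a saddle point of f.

The Hessian at the origin is H = [[6, 12, 0], [12, 28, 4], [0, 4, 6]].
Symmetric row and column elimination reduces H to a congruent diagonal form with pivots 6, 4, 2.
That gives 3 positive pivots.
H is positive definite, so the origin is a strict local minimum.

local minimum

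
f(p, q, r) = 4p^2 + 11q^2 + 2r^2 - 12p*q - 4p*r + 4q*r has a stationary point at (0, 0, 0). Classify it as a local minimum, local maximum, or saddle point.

The Hessian at the origin is H = [[8, -12, -4], [-12, 22, 4], [-4, 4, 4]].
Applying the same elementary operations to the rows and columns of H produces a congruent diagonal matrix with entries 8, 4, 1.
So there are 3 positive pivots.
H is positive definite, so the origin is a strict local minimum.

local minimum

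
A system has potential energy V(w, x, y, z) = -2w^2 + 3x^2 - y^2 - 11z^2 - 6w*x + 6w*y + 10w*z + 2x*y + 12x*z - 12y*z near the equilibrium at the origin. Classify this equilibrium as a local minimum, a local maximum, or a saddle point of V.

The Hessian at the origin is H = [[-4, -6, 6, 10], [-6, 6, 2, 12], [6, 2, -2, -12], [10, 12, -12, -22]].
Row-reducing H symmetrically gives the diagonal entries -4, 15, 56/15, 12/7.
So there are 3 positive, 1 negative pivots.
H is indefinite, so the origin is a saddle point.

saddle point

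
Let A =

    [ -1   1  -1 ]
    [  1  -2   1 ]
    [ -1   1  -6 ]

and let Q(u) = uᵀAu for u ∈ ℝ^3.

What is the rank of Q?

Row-reducing A symmetrically gives the diagonal entries -1, -1, -5.
So there are 3 negative pivots.
The rank is the number of nonzero pivots: 3.

3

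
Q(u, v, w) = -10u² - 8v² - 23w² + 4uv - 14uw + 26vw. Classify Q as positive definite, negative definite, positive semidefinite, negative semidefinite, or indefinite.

The symmetric matrix of Q is A = [[-10, 2, -7], [2, -8, 13], [-7, 13, -23]].
Leading principal minors: Δ_1 = -10, Δ_2 = 76, Δ_3 = -30.
The signs alternate starting with Δ_1 < 0, so by Sylvester's criterion Q is negative definite.

negative definite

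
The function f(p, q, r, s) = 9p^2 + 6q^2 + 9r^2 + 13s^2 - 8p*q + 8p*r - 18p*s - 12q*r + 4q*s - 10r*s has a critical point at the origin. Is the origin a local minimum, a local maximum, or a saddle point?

local minimum

The Hessian at the origin is H = [[18, -8, 8, -18], [-8, 12, -12, 4], [8, -12, 18, -10], [-18, 4, -10, 26]].
Congruent diagonalization of H (simultaneous row and column reduction) yields pivots 18, 76/9, 6, 2/19.
That gives 4 positive pivots.
H is positive definite, so the origin is a strict local minimum.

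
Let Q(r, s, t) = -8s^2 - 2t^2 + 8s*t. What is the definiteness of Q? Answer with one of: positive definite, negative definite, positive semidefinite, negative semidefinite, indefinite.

The associated matrix is A = [[0, 0, 0], [0, -8, 4], [0, 4, -2]].
Applying the same elementary operations to the rows and columns of A produces a congruent diagonal matrix with entries 0, -8, 0.
So there are 1 negative, 2 zero pivots.
Hence Q is negative semidefinite.

negative semidefinite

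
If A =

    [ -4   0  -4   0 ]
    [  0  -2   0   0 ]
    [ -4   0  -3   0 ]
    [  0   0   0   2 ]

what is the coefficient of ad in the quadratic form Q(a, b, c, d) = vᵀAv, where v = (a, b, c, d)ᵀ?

The coefficient of ad is A[1,4] + A[4,1] = 2·0 = 0.

0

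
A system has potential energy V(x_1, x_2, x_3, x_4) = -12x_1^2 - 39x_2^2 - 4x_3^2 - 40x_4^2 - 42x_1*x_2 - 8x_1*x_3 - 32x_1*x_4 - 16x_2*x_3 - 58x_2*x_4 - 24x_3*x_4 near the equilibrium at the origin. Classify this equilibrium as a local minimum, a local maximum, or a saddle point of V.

local maximum

The Hessian at the origin is H = [[-24, -42, -8, -32], [-42, -78, -16, -58], [-8, -16, -8, -24], [-32, -58, -24, -80]].
Row-reducing H symmetrically gives the diagonal entries -24, -9/2, -40/9, -8/5.
So there are 4 negative pivots.
H is negative definite, so the origin is a strict local maximum.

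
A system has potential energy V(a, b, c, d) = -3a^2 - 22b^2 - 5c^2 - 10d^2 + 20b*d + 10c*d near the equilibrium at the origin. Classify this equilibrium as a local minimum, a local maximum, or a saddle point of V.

local maximum

The Hessian at the origin is H = [[-6, 0, 0, 0], [0, -44, 0, 20], [0, 0, -10, 10], [0, 20, 10, -20]].
Applying the same elementary operations to the rows and columns of H produces a congruent diagonal matrix with entries -6, -44, -10, -10/11.
So there are 4 negative pivots.
H is negative definite, so the origin is a strict local maximum.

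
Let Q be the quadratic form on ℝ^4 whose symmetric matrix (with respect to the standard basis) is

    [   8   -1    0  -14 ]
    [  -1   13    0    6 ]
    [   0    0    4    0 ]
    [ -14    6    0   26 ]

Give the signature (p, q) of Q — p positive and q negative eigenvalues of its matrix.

Symmetric row and column elimination reduces A to a congruent diagonal form with pivots 8, 103/8, 4, 10/103.
Counting signs: 4 positive.

(4, 0)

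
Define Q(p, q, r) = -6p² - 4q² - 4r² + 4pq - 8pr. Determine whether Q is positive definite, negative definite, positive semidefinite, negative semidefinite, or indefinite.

The symmetric matrix of Q is A = [[-6, 2, -4], [2, -4, 0], [-4, 0, -4]].
Leading principal minors: Δ_1 = -6, Δ_2 = 20, Δ_3 = -16.
The signs alternate starting with Δ_1 < 0, so by Sylvester's criterion Q is negative definite.

negative definite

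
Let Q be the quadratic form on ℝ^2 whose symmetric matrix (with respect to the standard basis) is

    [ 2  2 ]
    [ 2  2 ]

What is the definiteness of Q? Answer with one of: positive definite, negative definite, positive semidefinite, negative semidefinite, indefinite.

positive semidefinite

For the 2×2 matrix [[2, 2], [2, 2]]: det = 2·2 − (2)² = 0, trace = 4.
det = 0 so one eigenvalue is zero; the form is semidefinite with the sign of the trace.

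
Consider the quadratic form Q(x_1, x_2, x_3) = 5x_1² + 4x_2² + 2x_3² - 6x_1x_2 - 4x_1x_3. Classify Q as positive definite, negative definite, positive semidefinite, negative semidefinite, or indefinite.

The symmetric matrix of Q is A = [[5, -3, -2], [-3, 4, 0], [-2, 0, 2]].
Leading principal minors: Δ_1 = 5, Δ_2 = 11, Δ_3 = 6.
All leading principal minors are positive, so by Sylvester's criterion Q is positive definite.

positive definite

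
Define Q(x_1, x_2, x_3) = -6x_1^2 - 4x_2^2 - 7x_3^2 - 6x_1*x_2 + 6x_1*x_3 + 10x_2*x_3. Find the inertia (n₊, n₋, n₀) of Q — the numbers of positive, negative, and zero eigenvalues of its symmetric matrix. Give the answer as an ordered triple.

The symmetric matrix is A = [[-6, -3, 3], [-3, -4, 5], [3, 5, -7]].
Congruent diagonalization of A (simultaneous row and column reduction) yields pivots -6, -5/2, -3/5.
Counting signs: 3 negative.

(0, 3, 0)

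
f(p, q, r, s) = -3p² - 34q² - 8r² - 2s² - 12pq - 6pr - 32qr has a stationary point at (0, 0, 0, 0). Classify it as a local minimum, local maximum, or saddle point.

The Hessian at the origin is H = [[-6, -12, -6, 0], [-12, -68, -32, 0], [-6, -32, -16, 0], [0, 0, 0, -4]].
An LDLᵀ factorisation of H has diagonal entries -6, -44, -10/11, -4.
That gives 4 negative pivots.
H is negative definite, so the origin is a strict local maximum.

local maximum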